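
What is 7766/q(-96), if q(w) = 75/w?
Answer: -248512/25 ≈ -9940.5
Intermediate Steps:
7766/q(-96) = 7766/((75/(-96))) = 7766/((75*(-1/96))) = 7766/(-25/32) = 7766*(-32/25) = -248512/25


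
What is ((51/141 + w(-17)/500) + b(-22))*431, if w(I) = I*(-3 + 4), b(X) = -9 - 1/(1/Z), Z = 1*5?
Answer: -138479869/23500 ≈ -5892.8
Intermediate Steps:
Z = 5
b(X) = -14 (b(X) = -9 - 1/(1/5) = -9 - 1/⅕ = -9 - 1*5 = -9 - 5 = -14)
w(I) = I (w(I) = I*1 = I)
((51/141 + w(-17)/500) + b(-22))*431 = ((51/141 - 17/500) - 14)*431 = ((51*(1/141) - 17*1/500) - 14)*431 = ((17/47 - 17/500) - 14)*431 = (7701/23500 - 14)*431 = -321299/23500*431 = -138479869/23500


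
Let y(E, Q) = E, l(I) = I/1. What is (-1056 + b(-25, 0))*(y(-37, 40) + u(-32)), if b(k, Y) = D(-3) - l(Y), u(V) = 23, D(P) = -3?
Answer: 14826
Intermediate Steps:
l(I) = I (l(I) = I*1 = I)
b(k, Y) = -3 - Y
(-1056 + b(-25, 0))*(y(-37, 40) + u(-32)) = (-1056 + (-3 - 1*0))*(-37 + 23) = (-1056 + (-3 + 0))*(-14) = (-1056 - 3)*(-14) = -1059*(-14) = 14826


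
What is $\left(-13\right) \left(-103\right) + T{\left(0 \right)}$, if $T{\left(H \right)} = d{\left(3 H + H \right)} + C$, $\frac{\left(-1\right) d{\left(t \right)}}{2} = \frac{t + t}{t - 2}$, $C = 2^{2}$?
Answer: $1343$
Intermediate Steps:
$C = 4$
$d{\left(t \right)} = - \frac{4 t}{-2 + t}$ ($d{\left(t \right)} = - 2 \frac{t + t}{t - 2} = - 2 \frac{2 t}{-2 + t} = - \frac{4 t}{-2 + t}$)
$T{\left(H \right)} = 4 - \frac{16 H}{-2 + 4 H}$ ($T{\left(H \right)} = - \frac{4 \left(3 H + H\right)}{-2 + \left(3 H + H\right)} + 4 = - \frac{4 \cdot 4 H}{-2 + 4 H} + 4 = - \frac{16 H}{-2 + 4 H} + 4 = 4 - \frac{16 H}{-2 + 4 H}$)
$\left(-13\right) \left(-103\right) + T{\left(0 \right)} = \left(-13\right) \left(-103\right) - \frac{4}{-1 + 2 \cdot 0} = 1339 - \frac{4}{-1 + 0} = 1339 - \frac{4}{-1} = 1339 - -4 = 1339 + 4 = 1343$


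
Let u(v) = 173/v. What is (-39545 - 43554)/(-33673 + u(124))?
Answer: 10304276/4175279 ≈ 2.4679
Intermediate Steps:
(-39545 - 43554)/(-33673 + u(124)) = (-39545 - 43554)/(-33673 + 173/124) = -83099/(-33673 + 173*(1/124)) = -83099/(-33673 + 173/124) = -83099/(-4175279/124) = -83099*(-124/4175279) = 10304276/4175279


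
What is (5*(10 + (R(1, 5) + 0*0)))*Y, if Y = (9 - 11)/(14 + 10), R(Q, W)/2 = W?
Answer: -25/3 ≈ -8.3333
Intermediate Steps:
R(Q, W) = 2*W
Y = -1/12 (Y = -2/24 = -2*1/24 = -1/12 ≈ -0.083333)
(5*(10 + (R(1, 5) + 0*0)))*Y = (5*(10 + (2*5 + 0*0)))*(-1/12) = (5*(10 + (10 + 0)))*(-1/12) = (5*(10 + 10))*(-1/12) = (5*20)*(-1/12) = 100*(-1/12) = -25/3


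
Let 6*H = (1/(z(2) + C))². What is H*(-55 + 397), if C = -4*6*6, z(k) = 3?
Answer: 19/6627 ≈ 0.0028671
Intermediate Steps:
C = -144 (C = -24*6 = -144)
H = 1/119286 (H = (1/(3 - 144))²/6 = (1/(-141))²/6 = (-1/141)²/6 = (⅙)*(1/19881) = 1/119286 ≈ 8.3832e-6)
H*(-55 + 397) = (-55 + 397)/119286 = (1/119286)*342 = 19/6627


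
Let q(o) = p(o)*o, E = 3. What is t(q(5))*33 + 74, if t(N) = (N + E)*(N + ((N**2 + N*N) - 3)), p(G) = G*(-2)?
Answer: -7672723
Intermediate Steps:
p(G) = -2*G
q(o) = -2*o**2 (q(o) = (-2*o)*o = -2*o**2)
t(N) = (3 + N)*(-3 + N + 2*N**2) (t(N) = (N + 3)*(N + ((N**2 + N*N) - 3)) = (3 + N)*(N + ((N**2 + N**2) - 3)) = (3 + N)*(N + (2*N**2 - 3)) = (3 + N)*(N + (-3 + 2*N**2)) = (3 + N)*(-3 + N + 2*N**2))
t(q(5))*33 + 74 = (-9 + 2*(-2*5**2)**3 + 7*(-2*5**2)**2)*33 + 74 = (-9 + 2*(-2*25)**3 + 7*(-2*25)**2)*33 + 74 = (-9 + 2*(-50)**3 + 7*(-50)**2)*33 + 74 = (-9 + 2*(-125000) + 7*2500)*33 + 74 = (-9 - 250000 + 17500)*33 + 74 = -232509*33 + 74 = -7672797 + 74 = -7672723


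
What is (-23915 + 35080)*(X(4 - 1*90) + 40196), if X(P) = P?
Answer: 447828150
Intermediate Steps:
(-23915 + 35080)*(X(4 - 1*90) + 40196) = (-23915 + 35080)*((4 - 1*90) + 40196) = 11165*((4 - 90) + 40196) = 11165*(-86 + 40196) = 11165*40110 = 447828150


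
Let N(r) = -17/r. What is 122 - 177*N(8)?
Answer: 3985/8 ≈ 498.13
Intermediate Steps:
122 - 177*N(8) = 122 - (-3009)/8 = 122 - 177*(-17/8) = 122 + 3009/8 = 3985/8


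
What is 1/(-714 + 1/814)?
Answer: -814/581195 ≈ -0.0014006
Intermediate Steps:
1/(-714 + 1/814) = 1/(-581195/814) = -814/581195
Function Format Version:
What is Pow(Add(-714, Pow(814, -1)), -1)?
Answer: Rational(-814, 581195) ≈ -0.0014006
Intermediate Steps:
Pow(Add(-714, Pow(814, -1)), -1) = Pow(Add(-714, Rational(1, 814)), -1) = Pow(Rational(-581195, 814), -1) = Rational(-814, 581195)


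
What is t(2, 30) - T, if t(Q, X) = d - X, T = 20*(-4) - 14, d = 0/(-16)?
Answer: 64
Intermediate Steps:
d = 0 (d = 0*(-1/16) = 0)
T = -94 (T = -80 - 14 = -94)
t(Q, X) = -X (t(Q, X) = 0 - X = -X)
t(2, 30) - T = -1*30 - 1*(-94) = -30 + 94 = 64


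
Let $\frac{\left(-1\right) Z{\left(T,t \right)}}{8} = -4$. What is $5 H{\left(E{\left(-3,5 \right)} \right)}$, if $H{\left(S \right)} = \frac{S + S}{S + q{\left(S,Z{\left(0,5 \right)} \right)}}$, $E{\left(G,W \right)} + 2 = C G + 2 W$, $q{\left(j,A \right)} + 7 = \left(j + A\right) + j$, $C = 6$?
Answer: $20$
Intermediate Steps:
$Z{\left(T,t \right)} = 32$ ($Z{\left(T,t \right)} = \left(-8\right) \left(-4\right) = 32$)
$q{\left(j,A \right)} = -7 + A + 2 j$ ($q{\left(j,A \right)} = -7 + \left(\left(j + A\right) + j\right) = -7 + \left(\left(A + j\right) + j\right) = -7 + \left(A + 2 j\right) = -7 + A + 2 j$)
$E{\left(G,W \right)} = -2 + 2 W + 6 G$ ($E{\left(G,W \right)} = -2 + \left(6 G + 2 W\right) = -2 + \left(2 W + 6 G\right) = -2 + 2 W + 6 G$)
$H{\left(S \right)} = \frac{2 S}{25 + 3 S}$ ($H{\left(S \right)} = \frac{S + S}{S + \left(-7 + 32 + 2 S\right)} = \frac{2 S}{S + \left(25 + 2 S\right)} = \frac{2 S}{25 + 3 S}$)
$5 H{\left(E{\left(-3,5 \right)} \right)} = 5 \frac{2 \left(-2 + 2 \cdot 5 + 6 \left(-3\right)\right)}{25 + 3 \left(-2 + 2 \cdot 5 + 6 \left(-3\right)\right)} = 5 \frac{2 \left(-2 + 10 - 18\right)}{25 + 3 \left(-2 + 10 - 18\right)} = 5 \cdot 2 \left(-10\right) \frac{1}{25 + 3 \left(-10\right)} = 5 \cdot 2 \left(-10\right) \frac{1}{25 - 30} = 5 \cdot 2 \left(-10\right) \frac{1}{-5} = 5 \cdot 2 \left(-10\right) \left(- \frac{1}{5}\right) = 5 \cdot 4 = 20$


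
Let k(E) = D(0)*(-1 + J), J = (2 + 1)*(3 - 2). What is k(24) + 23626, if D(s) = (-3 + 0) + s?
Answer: 23620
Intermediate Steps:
J = 3 (J = 3*1 = 3)
D(s) = -3 + s
k(E) = -6 (k(E) = (-3 + 0)*(-1 + 3) = -3*2 = -6)
k(24) + 23626 = -6 + 23626 = 23620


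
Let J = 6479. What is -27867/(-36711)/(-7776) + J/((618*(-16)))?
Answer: -3211461065/4900477968 ≈ -0.65534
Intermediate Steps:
-27867/(-36711)/(-7776) + J/((618*(-16))) = -27867/(-36711)/(-7776) + 6479/((618*(-16))) = -27867*(-1/36711)*(-1/7776) + 6479/(-9888) = (9289/12237)*(-1/7776) + 6479*(-1/9888) = -9289/95154912 - 6479/9888 = -3211461065/4900477968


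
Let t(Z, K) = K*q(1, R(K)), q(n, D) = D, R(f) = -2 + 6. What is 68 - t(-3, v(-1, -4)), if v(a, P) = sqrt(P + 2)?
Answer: 68 - 4*I*sqrt(2) ≈ 68.0 - 5.6569*I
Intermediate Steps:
R(f) = 4
v(a, P) = sqrt(2 + P)
t(Z, K) = 4*K (t(Z, K) = K*4 = 4*K)
68 - t(-3, v(-1, -4)) = 68 - 4*sqrt(2 - 4) = 68 - 4*sqrt(-2) = 68 - 4*I*sqrt(2)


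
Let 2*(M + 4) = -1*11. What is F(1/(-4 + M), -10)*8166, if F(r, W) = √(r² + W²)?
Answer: 5444*√18226/9 ≈ 81662.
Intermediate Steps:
M = -19/2 (M = -4 + (-1*11)/2 = -4 + (½)*(-11) = -4 - 11/2 = -19/2 ≈ -9.5000)
F(r, W) = √(W² + r²)
F(1/(-4 + M), -10)*8166 = √((-10)² + (1/(-4 - 19/2))²)*8166 = √(100 + (1/(-27/2))²)*8166 = √(100 + (-2/27)²)*8166 = √(100 + 4/729)*8166 = √(72904/729)*8166 = (2*√18226/27)*8166 = 5444*√18226/9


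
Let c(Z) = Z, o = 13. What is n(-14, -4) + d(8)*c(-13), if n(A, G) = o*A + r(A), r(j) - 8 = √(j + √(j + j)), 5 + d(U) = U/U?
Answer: -122 + √(-14 + 2*I*√7) ≈ -121.3 + 3.8057*I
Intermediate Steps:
d(U) = -4 (d(U) = -5 + U/U = -5 + 1 = -4)
r(j) = 8 + √(j + √2*√j) (r(j) = 8 + √(j + √(j + j)) = 8 + √(j + √(2*j)) = 8 + √(j + √2*√j))
n(A, G) = 8 + √(A + √2*√A) + 13*A (n(A, G) = 13*A + (8 + √(A + √2*√A)) = 8 + √(A + √2*√A) + 13*A)
n(-14, -4) + d(8)*c(-13) = (8 + √(-14 + √2*√(-14)) + 13*(-14)) - 4*(-13) = (8 + √(-14 + √2*(I*√14)) - 182) + 52 = (8 + √(-14 + 2*I*√7) - 182) + 52 = (-174 + √(-14 + 2*I*√7)) + 52 = -122 + √(-14 + 2*I*√7)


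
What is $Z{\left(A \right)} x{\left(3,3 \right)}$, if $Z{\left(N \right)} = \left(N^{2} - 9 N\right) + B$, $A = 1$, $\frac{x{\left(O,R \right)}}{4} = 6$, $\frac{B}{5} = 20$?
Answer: $2208$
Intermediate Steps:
$B = 100$ ($B = 5 \cdot 20 = 100$)
$x{\left(O,R \right)} = 24$ ($x{\left(O,R \right)} = 4 \cdot 6 = 24$)
$Z{\left(N \right)} = 100 + N^{2} - 9 N$ ($Z{\left(N \right)} = \left(N^{2} - 9 N\right) + 100 = 100 + N^{2} - 9 N$)
$Z{\left(A \right)} x{\left(3,3 \right)} = \left(100 + 1^{2} - 9\right) 24 = \left(100 + 1 - 9\right) 24 = 92 \cdot 24 = 2208$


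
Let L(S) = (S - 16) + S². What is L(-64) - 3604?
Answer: 412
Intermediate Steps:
L(S) = -16 + S + S² (L(S) = (-16 + S) + S² = -16 + S + S²)
L(-64) - 3604 = (-16 - 64 + (-64)²) - 3604 = (-16 - 64 + 4096) - 3604 = 4016 - 3604 = 412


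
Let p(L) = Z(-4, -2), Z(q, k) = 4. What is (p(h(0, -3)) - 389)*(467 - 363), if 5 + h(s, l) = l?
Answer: -40040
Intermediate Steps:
h(s, l) = -5 + l
p(L) = 4
(p(h(0, -3)) - 389)*(467 - 363) = (4 - 389)*(467 - 363) = -385*104 = -40040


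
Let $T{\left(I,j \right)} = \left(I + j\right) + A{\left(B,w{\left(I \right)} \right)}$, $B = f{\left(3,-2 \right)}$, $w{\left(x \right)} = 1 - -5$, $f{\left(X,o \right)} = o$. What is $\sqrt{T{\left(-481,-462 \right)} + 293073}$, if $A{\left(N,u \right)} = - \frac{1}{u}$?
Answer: $\frac{7 \sqrt{214626}}{6} \approx 540.49$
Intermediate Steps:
$w{\left(x \right)} = 6$ ($w{\left(x \right)} = 1 + 5 = 6$)
$B = -2$
$T{\left(I,j \right)} = - \frac{1}{6} + I + j$ ($T{\left(I,j \right)} = \left(I + j\right) - \frac{1}{6} = - \frac{1}{6} + I + j$)
$\sqrt{T{\left(-481,-462 \right)} + 293073} = \sqrt{\left(- \frac{1}{6} - 481 - 462\right) + 293073} = \sqrt{- \frac{5659}{6} + 293073} = \sqrt{\frac{1752779}{6}} = \frac{7 \sqrt{214626}}{6}$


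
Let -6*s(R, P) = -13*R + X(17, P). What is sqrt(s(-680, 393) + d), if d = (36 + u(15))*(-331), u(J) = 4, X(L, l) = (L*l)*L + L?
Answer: I*sqrt(302811)/3 ≈ 183.43*I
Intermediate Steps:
X(L, l) = L + l*L**2 (X(L, l) = l*L**2 + L = L + l*L**2)
s(R, P) = -17/6 - 289*P/6 + 13*R/6 (s(R, P) = -(-13*R + 17*(1 + 17*P))/6 = -(-13*R + (17 + 289*P))/6 = -(17 - 13*R + 289*P)/6 = -17/6 - 289*P/6 + 13*R/6)
d = -13240 (d = (36 + 4)*(-331) = 40*(-331) = -13240)
sqrt(s(-680, 393) + d) = sqrt((-17/6 - 289/6*393 + (13/6)*(-680)) - 13240) = sqrt((-17/6 - 37859/2 - 4420/3) - 13240) = sqrt(-61217/3 - 13240) = sqrt(-100937/3) = I*sqrt(302811)/3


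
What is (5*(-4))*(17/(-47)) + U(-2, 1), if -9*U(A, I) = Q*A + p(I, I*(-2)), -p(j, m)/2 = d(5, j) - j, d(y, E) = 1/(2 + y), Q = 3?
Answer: 7610/987 ≈ 7.7102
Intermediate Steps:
p(j, m) = -2/7 + 2*j (p(j, m) = -2*(1/(2 + 5) - j) = -2*(1/7 - j) = -2*(⅐ - j) = -2/7 + 2*j)
U(A, I) = 2/63 - 2*I/9 - A/3 (U(A, I) = -(3*A + (-2/7 + 2*I))/9 = -(-2/7 + 2*I + 3*A)/9 = 2/63 - 2*I/9 - A/3)
(5*(-4))*(17/(-47)) + U(-2, 1) = (5*(-4))*(17/(-47)) + (2/63 - 2/9*1 - ⅓*(-2)) = -340*(-1)/47 + (2/63 - 2/9 + ⅔) = -20*(-17/47) + 10/21 = 340/47 + 10/21 = 7610/987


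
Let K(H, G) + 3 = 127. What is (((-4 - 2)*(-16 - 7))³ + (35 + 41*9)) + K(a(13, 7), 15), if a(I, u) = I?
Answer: 2628600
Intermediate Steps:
K(H, G) = 124 (K(H, G) = -3 + 127 = 124)
(((-4 - 2)*(-16 - 7))³ + (35 + 41*9)) + K(a(13, 7), 15) = (((-4 - 2)*(-16 - 7))³ + (35 + 41*9)) + 124 = ((-6*(-23))³ + (35 + 369)) + 124 = (138³ + 404) + 124 = (2628072 + 404) + 124 = 2628476 + 124 = 2628600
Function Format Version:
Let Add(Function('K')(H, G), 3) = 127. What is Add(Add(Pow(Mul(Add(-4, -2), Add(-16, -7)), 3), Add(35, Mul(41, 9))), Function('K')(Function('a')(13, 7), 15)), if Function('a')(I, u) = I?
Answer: 2628600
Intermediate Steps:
Function('K')(H, G) = 124 (Function('K')(H, G) = Add(-3, 127) = 124)
Add(Add(Pow(Mul(Add(-4, -2), Add(-16, -7)), 3), Add(35, Mul(41, 9))), Function('K')(Function('a')(13, 7), 15)) = Add(Add(Pow(Mul(Add(-4, -2), Add(-16, -7)), 3), Add(35, Mul(41, 9))), 124) = Add(Add(Pow(Mul(-6, -23), 3), Add(35, 369)), 124) = Add(Add(Pow(138, 3), 404), 124) = Add(Add(2628072, 404), 124) = Add(2628476, 124) = 2628600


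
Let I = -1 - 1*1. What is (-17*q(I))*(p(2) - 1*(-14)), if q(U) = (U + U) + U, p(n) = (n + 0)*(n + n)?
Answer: 2244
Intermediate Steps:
p(n) = 2*n**2 (p(n) = n*(2*n) = 2*n**2)
I = -2 (I = -1 - 1 = -2)
q(U) = 3*U (q(U) = 2*U + U = 3*U)
(-17*q(I))*(p(2) - 1*(-14)) = (-51*(-2))*(2*2**2 - 1*(-14)) = (-17*(-6))*(2*4 + 14) = 102*(8 + 14) = 102*22 = 2244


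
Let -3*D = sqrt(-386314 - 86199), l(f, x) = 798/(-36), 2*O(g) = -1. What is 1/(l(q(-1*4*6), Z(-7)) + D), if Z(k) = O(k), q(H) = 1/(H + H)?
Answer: -798/1907741 + 12*I*sqrt(472513)/1907741 ≈ -0.0004183 + 0.0043238*I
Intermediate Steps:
O(g) = -1/2 (O(g) = (1/2)*(-1) = -1/2)
q(H) = 1/(2*H)
Z(k) = -1/2
l(f, x) = -133/6 (l(f, x) = 798*(-1/36) = -133/6)
D = -I*sqrt(472513)/3 (D = -sqrt(-386314 - 86199)/3 = -I*sqrt(472513)/3 ≈ -229.13*I)
1/(l(q(-1*4*6), Z(-7)) + D) = 1/(-133/6 - I*sqrt(472513)/3)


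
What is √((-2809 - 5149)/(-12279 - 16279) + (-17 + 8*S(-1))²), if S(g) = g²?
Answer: √16571893262/14279 ≈ 9.0155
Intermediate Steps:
√((-2809 - 5149)/(-12279 - 16279) + (-17 + 8*S(-1))²) = √((-2809 - 5149)/(-12279 - 16279) + (-17 + 8*(-1)²)²) = √(-7958/(-28558) + (-17 + 8*1)²) = √(-7958*(-1/28558) + (-17 + 8)²) = √(3979/14279 + (-9)²) = √(3979/14279 + 81) = √(1160578/14279) = √16571893262/14279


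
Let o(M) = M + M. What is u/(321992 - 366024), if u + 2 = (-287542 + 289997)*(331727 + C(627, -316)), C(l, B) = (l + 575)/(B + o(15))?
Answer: -1354142599/73216 ≈ -18495.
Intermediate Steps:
o(M) = 2*M
C(l, B) = (575 + l)/(30 + B) (C(l, B) = (l + 575)/(B + 2*15) = (575 + l)/(B + 30) = (575 + l)/(30 + B))
u = 116456263514/143 (u = -2 + (-287542 + 289997)*(331727 + (575 + 627)/(30 - 316)) = -2 + 2455*(331727 + 1202/(-286)) = -2 + 2455*(331727 - 1/286*1202) = -2 + 2455*(331727 - 601/143) = -2 + 2455*(47436360/143) = -2 + 116456263800/143 = 116456263514/143 ≈ 8.1438e+8)
u/(321992 - 366024) = 116456263514/(143*(321992 - 366024)) = (116456263514/143)/(-44032) = (116456263514/143)*(-1/44032) = -1354142599/73216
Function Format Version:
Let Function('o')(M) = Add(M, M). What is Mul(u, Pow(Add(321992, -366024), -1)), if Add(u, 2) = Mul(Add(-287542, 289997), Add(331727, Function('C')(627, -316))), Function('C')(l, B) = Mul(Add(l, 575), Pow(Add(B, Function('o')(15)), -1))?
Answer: Rational(-1354142599, 73216) ≈ -18495.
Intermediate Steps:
Function('o')(M) = Mul(2, M)
Function('C')(l, B) = Mul(Pow(Add(30, B), -1), Add(575, l)) (Function('C')(l, B) = Mul(Add(l, 575), Pow(Add(B, Mul(2, 15)), -1)) = Mul(Add(575, l), Pow(Add(B, 30), -1)) = Mul(Add(575, l), Pow(Add(30, B), -1)) = Mul(Pow(Add(30, B), -1), Add(575, l)))
u = Rational(116456263514, 143) (u = Add(-2, Mul(Add(-287542, 289997), Add(331727, Mul(Pow(Add(30, -316), -1), Add(575, 627))))) = Add(-2, Mul(2455, Add(331727, Mul(Pow(-286, -1), 1202)))) = Add(-2, Mul(2455, Add(331727, Mul(Rational(-1, 286), 1202)))) = Add(-2, Mul(2455, Add(331727, Rational(-601, 143)))) = Add(-2, Mul(2455, Rational(47436360, 143))) = Add(-2, Rational(116456263800, 143)) = Rational(116456263514, 143) ≈ 8.1438e+8)
Mul(u, Pow(Add(321992, -366024), -1)) = Mul(Rational(116456263514, 143), Pow(Add(321992, -366024), -1)) = Mul(Rational(116456263514, 143), Pow(-44032, -1)) = Mul(Rational(116456263514, 143), Rational(-1, 44032)) = Rational(-1354142599, 73216)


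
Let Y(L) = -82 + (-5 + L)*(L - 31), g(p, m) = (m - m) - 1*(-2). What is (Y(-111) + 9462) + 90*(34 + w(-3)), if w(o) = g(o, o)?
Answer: 29092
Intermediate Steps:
g(p, m) = 2 (g(p, m) = 0 + 2 = 2)
w(o) = 2
Y(L) = -82 + (-31 + L)*(-5 + L) (Y(L) = -82 + (-5 + L)*(-31 + L) = -82 + (-31 + L)*(-5 + L))
(Y(-111) + 9462) + 90*(34 + w(-3)) = ((73 + (-111)² - 36*(-111)) + 9462) + 90*(34 + 2) = ((73 + 12321 + 3996) + 9462) + 90*36 = (16390 + 9462) + 3240 = 25852 + 3240 = 29092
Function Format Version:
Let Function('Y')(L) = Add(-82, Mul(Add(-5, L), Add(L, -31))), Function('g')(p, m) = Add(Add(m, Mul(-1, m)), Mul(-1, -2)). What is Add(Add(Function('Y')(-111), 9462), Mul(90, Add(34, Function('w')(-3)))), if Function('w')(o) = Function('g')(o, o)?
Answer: 29092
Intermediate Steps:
Function('g')(p, m) = 2 (Function('g')(p, m) = Add(0, 2) = 2)
Function('w')(o) = 2
Function('Y')(L) = Add(-82, Mul(Add(-31, L), Add(-5, L))) (Function('Y')(L) = Add(-82, Mul(Add(-5, L), Add(-31, L))) = Add(-82, Mul(Add(-31, L), Add(-5, L))))
Add(Add(Function('Y')(-111), 9462), Mul(90, Add(34, Function('w')(-3)))) = Add(Add(Add(73, Pow(-111, 2), Mul(-36, -111)), 9462), Mul(90, Add(34, 2))) = Add(Add(Add(73, 12321, 3996), 9462), Mul(90, 36)) = Add(Add(16390, 9462), 3240) = Add(25852, 3240) = 29092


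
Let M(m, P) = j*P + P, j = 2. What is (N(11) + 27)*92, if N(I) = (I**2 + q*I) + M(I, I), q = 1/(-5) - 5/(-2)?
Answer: 94898/5 ≈ 18980.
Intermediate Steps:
M(m, P) = 3*P (M(m, P) = 2*P + P = 3*P)
q = 23/10 (q = 1*(-1/5) - 5*(-1/2) = -1/5 + 5/2 = 23/10 ≈ 2.3000)
N(I) = I**2 + 53*I/10 (N(I) = (I**2 + 23*I/10) + 3*I = I**2 + 53*I/10)
(N(11) + 27)*92 = ((1/10)*11*(53 + 10*11) + 27)*92 = ((1/10)*11*(53 + 110) + 27)*92 = ((1/10)*11*163 + 27)*92 = (1793/10 + 27)*92 = (2063/10)*92 = 94898/5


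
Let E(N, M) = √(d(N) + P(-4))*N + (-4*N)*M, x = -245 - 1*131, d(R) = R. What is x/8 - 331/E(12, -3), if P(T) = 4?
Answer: -9355/192 ≈ -48.724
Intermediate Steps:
x = -376 (x = -245 - 131 = -376)
E(N, M) = N*√(4 + N) - 4*M*N (E(N, M) = √(N + 4)*N + (-4*N)*M = √(4 + N)*N - 4*M*N = N*√(4 + N) - 4*M*N)
x/8 - 331/E(12, -3) = -376/8 - 331*1/(12*(√(4 + 12) - 4*(-3))) = -376*⅛ - 331*1/(12*(√16 + 12)) = -47 - 331*1/(12*(4 + 12)) = -47 - 331/(12*16) = -47 - 331/192 = -9355/192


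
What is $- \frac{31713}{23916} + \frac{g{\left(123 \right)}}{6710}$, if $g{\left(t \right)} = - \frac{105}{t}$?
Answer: $- \frac{290846683}{219317692} \approx -1.3261$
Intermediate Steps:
$- \frac{31713}{23916} + \frac{g{\left(123 \right)}}{6710} = - \frac{31713}{23916} + \frac{\left(-105\right) \frac{1}{123}}{6710} = \left(-31713\right) \frac{1}{23916} + \left(-105\right) \frac{1}{123} \cdot \frac{1}{6710} = - \frac{10571}{7972} - \frac{7}{55022} = - \frac{290846683}{219317692}$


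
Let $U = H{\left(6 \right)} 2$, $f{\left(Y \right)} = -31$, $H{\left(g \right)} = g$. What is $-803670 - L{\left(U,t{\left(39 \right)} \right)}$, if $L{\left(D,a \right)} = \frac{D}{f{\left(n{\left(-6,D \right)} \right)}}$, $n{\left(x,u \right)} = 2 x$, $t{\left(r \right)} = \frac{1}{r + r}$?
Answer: $- \frac{24913758}{31} \approx -8.0367 \cdot 10^{5}$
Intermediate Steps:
$t{\left(r \right)} = \frac{1}{2 r}$
$U = 12$ ($U = 6 \cdot 2 = 12$)
$L{\left(D,a \right)} = - \frac{D}{31}$ ($L{\left(D,a \right)} = \frac{D}{-31} = D \left(- \frac{1}{31}\right) = - \frac{D}{31}$)
$-803670 - L{\left(U,t{\left(39 \right)} \right)} = -803670 - \left(- \frac{1}{31}\right) 12 = -803670 - - \frac{12}{31} = -803670 + \frac{12}{31} = - \frac{24913758}{31}$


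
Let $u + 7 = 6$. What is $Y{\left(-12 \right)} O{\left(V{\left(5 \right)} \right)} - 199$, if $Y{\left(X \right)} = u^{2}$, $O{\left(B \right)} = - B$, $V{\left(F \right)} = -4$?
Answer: $-195$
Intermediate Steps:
$u = -1$ ($u = -7 + 6 = -1$)
$Y{\left(X \right)} = 1$ ($Y{\left(X \right)} = \left(-1\right)^{2} = 1$)
$Y{\left(-12 \right)} O{\left(V{\left(5 \right)} \right)} - 199 = 1 \left(\left(-1\right) \left(-4\right)\right) - 199 = 1 \cdot 4 - 199 = 4 - 199 = -195$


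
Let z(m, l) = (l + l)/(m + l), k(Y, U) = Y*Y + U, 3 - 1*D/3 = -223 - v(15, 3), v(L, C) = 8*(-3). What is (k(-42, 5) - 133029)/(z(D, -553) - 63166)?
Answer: 1739195/837226 ≈ 2.0773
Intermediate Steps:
v(L, C) = -24
D = 606 (D = 9 - 3*(-223 - 1*(-24)) = 9 - 3*(-223 + 24) = 9 - 3*(-199) = 9 + 597 = 606)
k(Y, U) = U + Y**2 (k(Y, U) = Y**2 + U = U + Y**2)
z(m, l) = 2*l/(l + m) (z(m, l) = (2*l)/(l + m) = 2*l/(l + m))
(k(-42, 5) - 133029)/(z(D, -553) - 63166) = ((5 + (-42)**2) - 133029)/(2*(-553)/(-553 + 606) - 63166) = ((5 + 1764) - 133029)/(2*(-553)/53 - 63166) = (1769 - 133029)/(2*(-553)*(1/53) - 63166) = -131260/(-1106/53 - 63166) = -131260/(-3348904/53) = -131260*(-53/3348904) = 1739195/837226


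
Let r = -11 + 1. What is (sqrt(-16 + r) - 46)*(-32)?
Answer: 1472 - 32*I*sqrt(26) ≈ 1472.0 - 163.17*I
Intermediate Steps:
r = -10
(sqrt(-16 + r) - 46)*(-32) = (sqrt(-16 - 10) - 46)*(-32) = (sqrt(-26) - 46)*(-32) = (I*sqrt(26) - 46)*(-32) = (-46 + I*sqrt(26))*(-32) = 1472 - 32*I*sqrt(26)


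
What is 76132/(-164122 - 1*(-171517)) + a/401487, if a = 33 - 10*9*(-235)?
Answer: 10240885523/989665455 ≈ 10.348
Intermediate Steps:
a = 21183 (a = 33 - 90*(-235) = 33 + 21150 = 21183)
76132/(-164122 - 1*(-171517)) + a/401487 = 76132/(-164122 - 1*(-171517)) + 21183/401487 = 76132/(-164122 + 171517) + 21183*(1/401487) = 76132/7395 + 7061/133829 = 10240885523/989665455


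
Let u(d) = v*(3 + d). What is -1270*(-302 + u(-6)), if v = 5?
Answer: 402590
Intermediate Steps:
u(d) = 15 + 5*d (u(d) = 5*(3 + d) = 15 + 5*d)
-1270*(-302 + u(-6)) = -1270*(-302 + (15 + 5*(-6))) = -1270*(-302 + (15 - 30)) = -1270*(-302 - 15) = -1270*(-317) = 402590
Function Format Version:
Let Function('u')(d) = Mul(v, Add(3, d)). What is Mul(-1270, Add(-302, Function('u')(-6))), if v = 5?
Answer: 402590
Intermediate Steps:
Function('u')(d) = Add(15, Mul(5, d)) (Function('u')(d) = Mul(5, Add(3, d)) = Add(15, Mul(5, d)))
Mul(-1270, Add(-302, Function('u')(-6))) = Mul(-1270, Add(-302, Add(15, Mul(5, -6)))) = Mul(-1270, Add(-302, Add(15, -30))) = Mul(-1270, Add(-302, -15)) = Mul(-1270, -317) = 402590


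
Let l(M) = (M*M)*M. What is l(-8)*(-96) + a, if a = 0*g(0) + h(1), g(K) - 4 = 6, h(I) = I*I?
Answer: 49153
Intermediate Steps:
h(I) = I**2
g(K) = 10 (g(K) = 4 + 6 = 10)
l(M) = M**3 (l(M) = M**2*M = M**3)
a = 1 (a = 0*10 + 1**2 = 0 + 1 = 1)
l(-8)*(-96) + a = (-8)**3*(-96) + 1 = -512*(-96) + 1 = 49152 + 1 = 49153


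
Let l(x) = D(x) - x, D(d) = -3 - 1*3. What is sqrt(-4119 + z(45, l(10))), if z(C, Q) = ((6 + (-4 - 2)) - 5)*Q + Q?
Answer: I*sqrt(4055) ≈ 63.679*I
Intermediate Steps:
D(d) = -6 (D(d) = -3 - 3 = -6)
l(x) = -6 - x
z(C, Q) = -4*Q (z(C, Q) = ((6 - 6) - 5)*Q + Q = (0 - 5)*Q + Q = -5*Q + Q = -4*Q)
sqrt(-4119 + z(45, l(10))) = sqrt(-4119 - 4*(-6 - 1*10)) = sqrt(-4119 - 4*(-6 - 10)) = sqrt(-4119 - 4*(-16)) = sqrt(-4119 + 64) = sqrt(-4055) = I*sqrt(4055)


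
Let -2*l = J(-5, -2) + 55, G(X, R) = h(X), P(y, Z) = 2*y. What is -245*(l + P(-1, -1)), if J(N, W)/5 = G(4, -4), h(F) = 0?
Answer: 14455/2 ≈ 7227.5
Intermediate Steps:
G(X, R) = 0
J(N, W) = 0 (J(N, W) = 5*0 = 0)
l = -55/2 (l = -(0 + 55)/2 = -½*55 = -55/2 ≈ -27.500)
-245*(l + P(-1, -1)) = -245*(-55/2 + 2*(-1)) = -245*(-55/2 - 2) = -245*(-59/2) = 14455/2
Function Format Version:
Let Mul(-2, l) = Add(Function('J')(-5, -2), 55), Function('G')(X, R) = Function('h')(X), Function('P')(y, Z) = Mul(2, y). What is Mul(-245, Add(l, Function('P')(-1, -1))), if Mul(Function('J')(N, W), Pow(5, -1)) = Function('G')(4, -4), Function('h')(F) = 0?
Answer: Rational(14455, 2) ≈ 7227.5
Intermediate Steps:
Function('G')(X, R) = 0
Function('J')(N, W) = 0 (Function('J')(N, W) = Mul(5, 0) = 0)
l = Rational(-55, 2) (l = Mul(Rational(-1, 2), Add(0, 55)) = Mul(Rational(-1, 2), 55) = Rational(-55, 2) ≈ -27.500)
Mul(-245, Add(l, Function('P')(-1, -1))) = Mul(-245, Add(Rational(-55, 2), Mul(2, -1))) = Mul(-245, Add(Rational(-55, 2), -2)) = Mul(-245, Rational(-59, 2)) = Rational(14455, 2)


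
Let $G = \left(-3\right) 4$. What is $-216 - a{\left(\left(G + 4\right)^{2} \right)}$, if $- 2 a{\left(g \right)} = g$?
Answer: $-184$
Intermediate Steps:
$G = -12$
$a{\left(g \right)} = - \frac{g}{2}$
$-216 - a{\left(\left(G + 4\right)^{2} \right)} = -216 - - \frac{\left(-12 + 4\right)^{2}}{2} = -216 - - \frac{\left(-8\right)^{2}}{2} = -216 - \left(- \frac{1}{2}\right) 64 = -216 - -32 = -216 + 32 = -184$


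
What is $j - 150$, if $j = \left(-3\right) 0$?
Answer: $-150$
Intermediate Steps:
$j = 0$
$j - 150 = 0 - 150 = -150$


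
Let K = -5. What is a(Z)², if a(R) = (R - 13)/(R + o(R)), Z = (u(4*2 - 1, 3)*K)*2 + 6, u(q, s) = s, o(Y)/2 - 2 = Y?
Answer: 1369/4624 ≈ 0.29606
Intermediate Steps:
o(Y) = 4 + 2*Y
Z = -24 (Z = (3*(-5))*2 + 6 = -15*2 + 6 = -30 + 6 = -24)
a(R) = (-13 + R)/(4 + 3*R) (a(R) = (R - 13)/(R + (4 + 2*R)) = (-13 + R)/(4 + 3*R))
a(Z)² = ((-13 - 24)/(4 + 3*(-24)))² = (-37/(4 - 72))² = (-37/(-68))² = (-1/68*(-37))² = (37/68)² = 1369/4624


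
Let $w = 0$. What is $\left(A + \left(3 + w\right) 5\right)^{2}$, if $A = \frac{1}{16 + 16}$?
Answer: $\frac{231361}{1024} \approx 225.94$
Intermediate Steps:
$A = \frac{1}{32} \approx 0.03125$
$\left(A + \left(3 + w\right) 5\right)^{2} = \left(\frac{1}{32} + \left(3 + 0\right) 5\right)^{2} = \left(\frac{1}{32} + 3 \cdot 5\right)^{2} = \left(\frac{1}{32} + 15\right)^{2} = \left(\frac{481}{32}\right)^{2} = \frac{231361}{1024}$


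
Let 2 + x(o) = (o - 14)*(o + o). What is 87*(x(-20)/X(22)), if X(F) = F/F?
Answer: 118146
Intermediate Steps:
x(o) = -2 + 2*o*(-14 + o) (x(o) = -2 + (o - 14)*(o + o) = -2 + (-14 + o)*(2*o) = -2 + 2*o*(-14 + o))
X(F) = 1
87*(x(-20)/X(22)) = 87*((-2 - 28*(-20) + 2*(-20)²)/1) = 87*((-2 + 560 + 2*400)*1) = 87*((-2 + 560 + 800)*1) = 87*(1358*1) = 87*1358 = 118146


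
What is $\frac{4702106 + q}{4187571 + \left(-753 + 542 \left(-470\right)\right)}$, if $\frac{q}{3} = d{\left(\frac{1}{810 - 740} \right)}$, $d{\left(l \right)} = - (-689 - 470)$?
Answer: $\frac{4705583}{3932078} \approx 1.1967$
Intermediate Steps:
$d{\left(l \right)} = 1159$ ($d{\left(l \right)} = \left(-1\right) \left(-1159\right) = 1159$)
$q = 3477$ ($q = 3 \cdot 1159 = 3477$)
$\frac{4702106 + q}{4187571 + \left(-753 + 542 \left(-470\right)\right)} = \frac{4702106 + 3477}{4187571 + \left(-753 + 542 \left(-470\right)\right)} = \frac{4705583}{4187571 - 255493} = \frac{4705583}{3932078}$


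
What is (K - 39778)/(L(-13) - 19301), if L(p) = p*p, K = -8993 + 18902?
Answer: 29869/19132 ≈ 1.5612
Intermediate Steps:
K = 9909
L(p) = p²
(K - 39778)/(L(-13) - 19301) = (9909 - 39778)/((-13)² - 19301) = -29869/(169 - 19301) = -29869/(-19132) = -29869*(-1/19132) = 29869/19132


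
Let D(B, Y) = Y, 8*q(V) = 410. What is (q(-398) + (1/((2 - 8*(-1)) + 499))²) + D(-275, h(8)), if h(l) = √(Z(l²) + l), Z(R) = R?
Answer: 53111609/1036324 + 6*√2 ≈ 59.735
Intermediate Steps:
q(V) = 205/4 (q(V) = (⅛)*410 = 205/4)
h(l) = √(l + l²) (h(l) = √(l² + l) = √(l + l²))
(q(-398) + (1/((2 - 8*(-1)) + 499))²) + D(-275, h(8)) = (205/4 + (1/((2 - 8*(-1)) + 499))²) + √(8*(1 + 8)) = (205/4 + (1/((2 + 8) + 499))²) + √(8*9) = (205/4 + (1/(10 + 499))²) + √72 = (205/4 + (1/509)²) + 6*√2 = (205/4 + 1/259081) + 6*√2 = 53111609/1036324 + 6*√2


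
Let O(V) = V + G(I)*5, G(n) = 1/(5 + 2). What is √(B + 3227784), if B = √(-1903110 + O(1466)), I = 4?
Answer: √(158161416 + 7*I*√93180521)/7 ≈ 1796.6 + 0.38378*I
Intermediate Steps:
G(n) = ⅐ (G(n) = 1/7 = ⅐)
O(V) = 5/7 + V (O(V) = V + (⅐)*5 = V + 5/7 = 5/7 + V)
B = I*√93180521/7 (B = √(-1903110 + (5/7 + 1466)) = √(-1903110 + 10267/7) = √(-13311503/7) = I*√93180521/7 ≈ 1379.0*I)
√(B + 3227784) = √(I*√93180521/7 + 3227784) = √(3227784 + I*√93180521/7)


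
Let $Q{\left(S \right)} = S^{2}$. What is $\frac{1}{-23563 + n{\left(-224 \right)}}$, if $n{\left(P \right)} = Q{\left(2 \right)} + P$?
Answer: $- \frac{1}{23783} \approx -4.2047 \cdot 10^{-5}$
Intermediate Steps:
$n{\left(P \right)} = 4 + P$ ($n{\left(P \right)} = 2^{2} + P = 4 + P$)
$\frac{1}{-23563 + n{\left(-224 \right)}} = \frac{1}{-23563 + \left(4 - 224\right)} = \frac{1}{-23563 - 220} = \frac{1}{-23783} = - \frac{1}{23783}$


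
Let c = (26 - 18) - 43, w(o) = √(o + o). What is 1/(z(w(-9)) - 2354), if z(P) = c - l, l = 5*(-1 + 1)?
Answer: -1/2389 ≈ -0.00041859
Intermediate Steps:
w(o) = √2*√o (w(o) = √(2*o) = √2*√o)
l = 0 (l = 5*0 = 0)
c = -35 (c = 8 - 43 = -35)
z(P) = -35 (z(P) = -35 - 1*0 = -35 + 0 = -35)
1/(z(w(-9)) - 2354) = 1/(-35 - 2354) = 1/(-2389) = -1/2389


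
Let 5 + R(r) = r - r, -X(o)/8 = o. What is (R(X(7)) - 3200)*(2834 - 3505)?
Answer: 2150555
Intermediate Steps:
X(o) = -8*o
R(r) = -5 (R(r) = -5 + (r - r) = -5 + 0 = -5)
(R(X(7)) - 3200)*(2834 - 3505) = (-5 - 3200)*(2834 - 3505) = -3205*(-671) = 2150555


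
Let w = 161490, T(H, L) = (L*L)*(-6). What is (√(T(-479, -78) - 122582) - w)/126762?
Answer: -26915/21127 + I*√159086/126762 ≈ -1.274 + 0.0031465*I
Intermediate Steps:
T(H, L) = -6*L² (T(H, L) = L²*(-6) = -6*L²)
(√(T(-479, -78) - 122582) - w)/126762 = (√(-6*(-78)² - 122582) - 1*161490)/126762 = (√(-6*6084 - 122582) - 161490)*(1/126762) = (√(-36504 - 122582) - 161490)*(1/126762) = (√(-159086) - 161490)*(1/126762) = (I*√159086 - 161490)*(1/126762) = (-161490 + I*√159086)*(1/126762) = -26915/21127 + I*√159086/126762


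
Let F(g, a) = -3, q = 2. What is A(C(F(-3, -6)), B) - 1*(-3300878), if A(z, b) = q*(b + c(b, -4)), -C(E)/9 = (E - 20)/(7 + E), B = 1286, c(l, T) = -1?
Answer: 3303448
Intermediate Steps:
C(E) = -9*(-20 + E)/(7 + E) (C(E) = -9*(E - 20)/(7 + E) = -9*(-20 + E)/(7 + E))
A(z, b) = -2 + 2*b (A(z, b) = 2*(b - 1) = 2*(-1 + b) = -2 + 2*b)
A(C(F(-3, -6)), B) - 1*(-3300878) = (-2 + 2*1286) - 1*(-3300878) = (-2 + 2572) + 3300878 = 2570 + 3300878 = 3303448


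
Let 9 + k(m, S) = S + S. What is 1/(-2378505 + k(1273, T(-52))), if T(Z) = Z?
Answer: -1/2378618 ≈ -4.2041e-7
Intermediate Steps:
k(m, S) = -9 + 2*S (k(m, S) = -9 + (S + S) = -9 + 2*S)
1/(-2378505 + k(1273, T(-52))) = 1/(-2378505 + (-9 + 2*(-52))) = 1/(-2378505 + (-9 - 104)) = 1/(-2378505 - 113) = 1/(-2378618) = -1/2378618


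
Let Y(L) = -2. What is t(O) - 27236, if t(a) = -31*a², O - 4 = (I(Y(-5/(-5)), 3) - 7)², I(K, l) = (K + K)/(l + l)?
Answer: -12102091/81 ≈ -1.4941e+5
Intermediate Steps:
I(K, l) = K/l (I(K, l) = (2*K)/((2*l)) = (2*K)*(1/(2*l)) = K/l)
O = 565/9 (O = 4 + (-2/3 - 7)² = 4 + (-2*⅓ - 7)² = 4 + (-⅔ - 7)² = 4 + (-23/3)² = 4 + 529/9 = 565/9 ≈ 62.778)
t(O) - 27236 = -31*(565/9)² - 27236 = -31*319225/81 - 27236 = -9895975/81 - 27236 = -12102091/81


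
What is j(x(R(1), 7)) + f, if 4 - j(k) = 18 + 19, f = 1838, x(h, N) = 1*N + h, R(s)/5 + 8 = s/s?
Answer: 1805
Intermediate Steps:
R(s) = -35 (R(s) = -40 + 5*(s/s) = -40 + 5*1 = -40 + 5 = -35)
x(h, N) = N + h
j(k) = -33 (j(k) = 4 - (18 + 19) = 4 - 1*37 = 4 - 37 = -33)
j(x(R(1), 7)) + f = -33 + 1838 = 1805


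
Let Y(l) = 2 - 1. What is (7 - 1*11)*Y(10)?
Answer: -4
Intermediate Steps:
Y(l) = 1
(7 - 1*11)*Y(10) = (7 - 1*11)*1 = (7 - 11)*1 = -4*1 = -4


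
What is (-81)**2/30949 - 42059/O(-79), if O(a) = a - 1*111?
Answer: 1302930581/5880310 ≈ 221.58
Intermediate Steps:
O(a) = -111 + a (O(a) = a - 111 = -111 + a)
(-81)**2/30949 - 42059/O(-79) = (-81)**2/30949 - 42059/(-111 - 79) = 6561*(1/30949) - 42059/(-190) = 6561/30949 - 42059*(-1/190) = 6561/30949 + 42059/190 = 1302930581/5880310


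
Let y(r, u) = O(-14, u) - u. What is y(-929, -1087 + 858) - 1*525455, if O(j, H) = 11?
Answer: -525215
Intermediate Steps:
y(r, u) = 11 - u
y(-929, -1087 + 858) - 1*525455 = (11 - (-1087 + 858)) - 1*525455 = (11 - 1*(-229)) - 525455 = (11 + 229) - 525455 = 240 - 525455 = -525215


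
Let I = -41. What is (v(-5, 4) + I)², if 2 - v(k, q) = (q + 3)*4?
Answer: 4489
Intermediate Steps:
v(k, q) = -10 - 4*q (v(k, q) = 2 - (q + 3)*4 = 2 - (3 + q)*4 = 2 - (12 + 4*q) = 2 + (-12 - 4*q) = -10 - 4*q)
(v(-5, 4) + I)² = ((-10 - 4*4) - 41)² = ((-10 - 16) - 41)² = (-26 - 41)² = (-67)² = 4489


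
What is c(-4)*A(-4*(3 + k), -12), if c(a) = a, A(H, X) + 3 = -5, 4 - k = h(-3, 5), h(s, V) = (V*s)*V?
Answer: 32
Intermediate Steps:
h(s, V) = s*V²
k = 79 (k = 4 - (-3)*5² = 4 - (-3)*25 = 4 - 1*(-75) = 4 + 75 = 79)
A(H, X) = -8 (A(H, X) = -3 - 5 = -8)
c(-4)*A(-4*(3 + k), -12) = -4*(-8) = 32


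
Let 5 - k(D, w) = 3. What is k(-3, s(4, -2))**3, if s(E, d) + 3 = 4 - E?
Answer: 8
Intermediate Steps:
s(E, d) = 1 - E (s(E, d) = -3 + (4 - E) = 1 - E)
k(D, w) = 2 (k(D, w) = 5 - 1*3 = 5 - 3 = 2)
k(-3, s(4, -2))**3 = 2**3 = 8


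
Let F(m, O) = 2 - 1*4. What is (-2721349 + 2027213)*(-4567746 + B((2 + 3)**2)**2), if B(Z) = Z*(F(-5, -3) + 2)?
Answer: 3170636937456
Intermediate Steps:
F(m, O) = -2 (F(m, O) = 2 - 4 = -2)
B(Z) = 0 (B(Z) = Z*(-2 + 2) = Z*0 = 0)
(-2721349 + 2027213)*(-4567746 + B((2 + 3)**2)**2) = (-2721349 + 2027213)*(-4567746 + 0**2) = -694136*(-4567746 + 0) = -694136*(-4567746) = 3170636937456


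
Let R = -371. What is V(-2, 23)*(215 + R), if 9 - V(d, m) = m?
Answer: 2184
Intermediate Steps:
V(d, m) = 9 - m
V(-2, 23)*(215 + R) = (9 - 1*23)*(215 - 371) = (9 - 23)*(-156) = -14*(-156) = 2184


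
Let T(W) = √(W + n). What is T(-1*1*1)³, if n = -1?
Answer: -2*I*√2 ≈ -2.8284*I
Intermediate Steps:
T(W) = √(-1 + W) (T(W) = √(W - 1) = √(-1 + W))
T(-1*1*1)³ = (√(-1 - 1*1*1))³ = (√(-1 - 1*1))³ = (√(-1 - 1))³ = (√(-2))³ = (I*√2)³ = -2*I*√2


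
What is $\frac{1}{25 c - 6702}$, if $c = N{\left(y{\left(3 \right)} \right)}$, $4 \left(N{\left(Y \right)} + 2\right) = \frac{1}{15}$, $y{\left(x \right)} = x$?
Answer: $- \frac{12}{81019} \approx -0.00014811$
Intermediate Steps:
$N{\left(Y \right)} = - \frac{119}{60}$ ($N{\left(Y \right)} = -2 + \frac{1}{4 \cdot 15} = -2 + \frac{1}{4} \cdot \frac{1}{15} = -2 + \frac{1}{60} = - \frac{119}{60}$)
$c = - \frac{119}{60} \approx -1.9833$
$\frac{1}{25 c - 6702} = \frac{1}{25 \left(- \frac{119}{60}\right) - 6702} = \frac{1}{- \frac{595}{12} - 6702} = \frac{1}{- \frac{81019}{12}} = - \frac{12}{81019}$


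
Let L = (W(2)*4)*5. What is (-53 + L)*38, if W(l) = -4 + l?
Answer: -3534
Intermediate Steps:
L = -40 (L = ((-4 + 2)*4)*5 = -2*4*5 = -8*5 = -40)
(-53 + L)*38 = (-53 - 40)*38 = -93*38 = -3534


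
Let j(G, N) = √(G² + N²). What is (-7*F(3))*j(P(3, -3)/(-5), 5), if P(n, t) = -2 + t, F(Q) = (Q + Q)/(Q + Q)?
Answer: -7*√26 ≈ -35.693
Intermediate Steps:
F(Q) = 1 (F(Q) = (2*Q)/((2*Q)) = (2*Q)*(1/(2*Q)) = 1)
(-7*F(3))*j(P(3, -3)/(-5), 5) = (-7*1)*√(((-2 - 3)/(-5))² + 5²) = -7*√((-5*(-⅕))² + 25) = -7*√(1² + 25) = -7*√(1 + 25) = -7*√26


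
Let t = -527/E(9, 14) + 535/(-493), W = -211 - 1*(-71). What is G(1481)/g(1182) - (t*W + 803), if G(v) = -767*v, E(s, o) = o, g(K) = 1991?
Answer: -6670170010/981563 ≈ -6795.5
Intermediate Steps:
W = -140 (W = -211 + 71 = -140)
t = -267301/6902 (t = -527/14 + 535/(-493) = -527*1/14 + 535*(-1/493) = -527/14 - 535/493 = -267301/6902 ≈ -38.728)
G(1481)/g(1182) - (t*W + 803) = -767*1481/1991 - (-267301/6902*(-140) + 803) = -1135927*1/1991 - (2673010/493 + 803) = -1135927/1991 - 1*3068889/493 = -1135927/1991 - 3068889/493 = -6670170010/981563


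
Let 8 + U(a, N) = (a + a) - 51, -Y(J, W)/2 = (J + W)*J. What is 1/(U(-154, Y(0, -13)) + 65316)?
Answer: 1/64949 ≈ 1.5397e-5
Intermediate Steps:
Y(J, W) = -2*J*(J + W) (Y(J, W) = -2*(J + W)*J = -2*J*(J + W))
U(a, N) = -59 + 2*a (U(a, N) = -8 + ((a + a) - 51) = -8 + (2*a - 51) = -8 + (-51 + 2*a) = -59 + 2*a)
1/(U(-154, Y(0, -13)) + 65316) = 1/((-59 + 2*(-154)) + 65316) = 1/((-59 - 308) + 65316) = 1/(-367 + 65316) = 1/64949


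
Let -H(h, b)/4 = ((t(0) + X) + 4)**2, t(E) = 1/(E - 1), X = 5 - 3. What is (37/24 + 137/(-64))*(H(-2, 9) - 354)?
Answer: 26105/96 ≈ 271.93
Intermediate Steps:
X = 2
t(E) = 1/(-1 + E)
H(h, b) = -100 (H(h, b) = -4*((1/(-1 + 0) + 2) + 4)**2 = -4*((1/(-1) + 2) + 4)**2 = -4*((-1 + 2) + 4)**2 = -4*(1 + 4)**2 = -4*5**2 = -4*25 = -100)
(37/24 + 137/(-64))*(H(-2, 9) - 354) = (37/24 + 137/(-64))*(-100 - 354) = (37*(1/24) + 137*(-1/64))*(-454) = (37/24 - 137/64)*(-454) = -115/192*(-454) = 26105/96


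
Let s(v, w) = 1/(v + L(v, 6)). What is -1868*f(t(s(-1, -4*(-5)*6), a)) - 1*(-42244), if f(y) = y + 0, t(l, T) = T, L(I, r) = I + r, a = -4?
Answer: 49716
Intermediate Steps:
s(v, w) = 1/(6 + 2*v) (s(v, w) = 1/(v + (v + 6)) = 1/(v + (6 + v)) = 1/(6 + 2*v))
f(y) = y
-1868*f(t(s(-1, -4*(-5)*6), a)) - 1*(-42244) = -1868*(-4) - 1*(-42244) = 7472 + 42244 = 49716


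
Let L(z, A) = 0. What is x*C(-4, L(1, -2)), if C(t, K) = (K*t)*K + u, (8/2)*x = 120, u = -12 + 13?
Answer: 30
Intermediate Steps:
u = 1
x = 30 (x = (¼)*120 = 30)
C(t, K) = 1 + t*K² (C(t, K) = (K*t)*K + 1 = t*K² + 1 = 1 + t*K²)
x*C(-4, L(1, -2)) = 30*(1 - 4*0²) = 30*(1 - 4*0) = 30*(1 + 0) = 30*1 = 30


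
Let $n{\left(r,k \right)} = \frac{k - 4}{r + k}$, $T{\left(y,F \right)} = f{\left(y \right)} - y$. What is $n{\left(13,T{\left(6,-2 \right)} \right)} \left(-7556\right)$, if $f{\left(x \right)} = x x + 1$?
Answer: $- \frac{51003}{11} \approx -4636.6$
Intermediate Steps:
$f{\left(x \right)} = 1 + x^{2}$ ($f{\left(x \right)} = x^{2} + 1 = 1 + x^{2}$)
$T{\left(y,F \right)} = 1 + y^{2} - y$ ($T{\left(y,F \right)} = \left(1 + y^{2}\right) - y = 1 + y^{2} - y$)
$n{\left(r,k \right)} = \frac{-4 + k}{k + r}$
$n{\left(13,T{\left(6,-2 \right)} \right)} \left(-7556\right) = \frac{-4 + \left(1 + 6^{2} - 6\right)}{\left(1 + 6^{2} - 6\right) + 13} \left(-7556\right) = \frac{-4 + \left(1 + 36 - 6\right)}{\left(1 + 36 - 6\right) + 13} \left(-7556\right) = \frac{-4 + 31}{31 + 13} \left(-7556\right) = \frac{1}{44} \cdot 27 \left(-7556\right) = \frac{27}{44} \left(-7556\right) = - \frac{51003}{11}$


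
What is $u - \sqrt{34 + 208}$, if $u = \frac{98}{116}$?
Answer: $\frac{49}{58} - 11 \sqrt{2} \approx -14.712$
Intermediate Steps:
$u = \frac{49}{58}$ ($u = 98 \cdot \frac{1}{116} = \frac{49}{58} \approx 0.84483$)
$u - \sqrt{34 + 208} = \frac{49}{58} - \sqrt{34 + 208} = \frac{49}{58} - \sqrt{242} = \frac{49}{58} - 11 \sqrt{2}$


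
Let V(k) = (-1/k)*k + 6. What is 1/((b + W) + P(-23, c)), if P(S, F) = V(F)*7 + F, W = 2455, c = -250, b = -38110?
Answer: -1/35870 ≈ -2.7878e-5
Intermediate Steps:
V(k) = 5 (V(k) = -1 + 6 = 5)
P(S, F) = 35 + F (P(S, F) = 5*7 + F = 35 + F)
1/((b + W) + P(-23, c)) = 1/((-38110 + 2455) + (35 - 250)) = 1/(-35655 - 215) = 1/(-35870) = -1/35870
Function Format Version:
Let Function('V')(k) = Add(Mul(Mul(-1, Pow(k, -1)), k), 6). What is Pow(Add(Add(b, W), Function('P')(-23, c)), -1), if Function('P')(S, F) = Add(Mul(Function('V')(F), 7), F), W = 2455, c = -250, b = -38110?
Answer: Rational(-1, 35870) ≈ -2.7878e-5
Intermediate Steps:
Function('V')(k) = 5 (Function('V')(k) = Add(-1, 6) = 5)
Function('P')(S, F) = Add(35, F) (Function('P')(S, F) = Add(Mul(5, 7), F) = Add(35, F))
Pow(Add(Add(b, W), Function('P')(-23, c)), -1) = Pow(Add(Add(-38110, 2455), Add(35, -250)), -1) = Pow(Add(-35655, -215), -1) = Pow(-35870, -1) = Rational(-1, 35870)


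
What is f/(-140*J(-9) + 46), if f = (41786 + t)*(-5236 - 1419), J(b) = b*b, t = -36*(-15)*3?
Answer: 144433465/5647 ≈ 25577.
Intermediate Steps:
t = 1620 (t = 540*3 = 1620)
J(b) = b²
f = -288866930 (f = (41786 + 1620)*(-5236 - 1419) = 43406*(-6655) = -288866930)
f/(-140*J(-9) + 46) = -288866930/(-140*(-9)² + 46) = -288866930/(-140*81 + 46) = -288866930/(-11340 + 46) = -288866930/(-11294) = -288866930*(-1/11294) = 144433465/5647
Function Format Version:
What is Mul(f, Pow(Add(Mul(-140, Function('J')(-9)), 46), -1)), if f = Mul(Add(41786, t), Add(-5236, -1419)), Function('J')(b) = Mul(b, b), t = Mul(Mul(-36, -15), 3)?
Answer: Rational(144433465, 5647) ≈ 25577.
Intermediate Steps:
t = 1620 (t = Mul(540, 3) = 1620)
Function('J')(b) = Pow(b, 2)
f = -288866930 (f = Mul(Add(41786, 1620), Add(-5236, -1419)) = Mul(43406, -6655) = -288866930)
Mul(f, Pow(Add(Mul(-140, Function('J')(-9)), 46), -1)) = Mul(-288866930, Pow(Add(Mul(-140, Pow(-9, 2)), 46), -1)) = Mul(-288866930, Pow(Add(Mul(-140, 81), 46), -1)) = Mul(-288866930, Pow(Add(-11340, 46), -1)) = Mul(-288866930, Pow(-11294, -1)) = Mul(-288866930, Rational(-1, 11294)) = Rational(144433465, 5647)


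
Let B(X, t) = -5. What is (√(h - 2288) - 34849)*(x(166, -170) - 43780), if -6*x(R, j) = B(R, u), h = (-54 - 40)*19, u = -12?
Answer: 9153961075/6 - 262675*I*√4074/6 ≈ 1.5257e+9 - 2.7943e+6*I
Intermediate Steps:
h = -1786 (h = -94*19 = -1786)
x(R, j) = ⅚ (x(R, j) = -⅙*(-5) = ⅚)
(√(h - 2288) - 34849)*(x(166, -170) - 43780) = (√(-1786 - 2288) - 34849)*(⅚ - 43780) = (√(-4074) - 34849)*(-262675/6) = (I*√4074 - 34849)*(-262675/6) = (-34849 + I*√4074)*(-262675/6) = 9153961075/6 - 262675*I*√4074/6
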